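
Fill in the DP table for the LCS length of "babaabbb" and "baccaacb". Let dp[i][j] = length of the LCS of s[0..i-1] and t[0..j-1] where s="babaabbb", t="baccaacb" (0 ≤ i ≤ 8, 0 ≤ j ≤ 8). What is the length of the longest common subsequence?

   ''  b  a  c  c  a  a  c  b
''  0  0  0  0  0  0  0  0  0
 b  0  1  1  1  1  1  1  1  1
 a  0  1  2  2  2  2  2  2  2
 b  0  1  2  2  2  2  2  2  3
 a  0  1  2  2  2  3  3  3  3
 a  0  1  2  2  2  3  4  4  4
 b  0  1  2  2  2  3  4  4  5
 b  0  1  2  2  2  3  4  4  5
 b  0  1  2  2  2  3  4  4  5

5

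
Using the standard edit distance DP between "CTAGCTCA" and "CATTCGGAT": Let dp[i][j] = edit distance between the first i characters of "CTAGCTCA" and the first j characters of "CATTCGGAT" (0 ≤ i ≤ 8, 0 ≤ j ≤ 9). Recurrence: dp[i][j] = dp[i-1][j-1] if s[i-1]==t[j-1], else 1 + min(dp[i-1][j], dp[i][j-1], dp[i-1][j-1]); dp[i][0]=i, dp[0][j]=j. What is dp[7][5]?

3

   ''  C  A  T  T  C  G  G  A  T
''  0  1  2  3  4  5  6  7  8  9
 C  1  0  1  2  3  4  5  6  7  8
 T  2  1  1  1  2  3  4  5  6  7
 A  3  2  1  2  2  3  4  5  5  6
 G  4  3  2  2  3  3  3  4  5  6
 C  5  4  3  3  3  3  4  4  5  6
 T  6  5  4  3  3  4  4  5  5  5
 C  7  6  5  4  4  3  4  5  6  6
 A  8  7  6  5  5  4  4  5  5  6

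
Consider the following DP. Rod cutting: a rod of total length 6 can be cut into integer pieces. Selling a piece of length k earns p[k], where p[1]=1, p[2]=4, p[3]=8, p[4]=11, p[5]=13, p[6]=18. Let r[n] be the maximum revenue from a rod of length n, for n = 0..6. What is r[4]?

   n    0    1    2    3    4    5    6
r[n]    0    1    4    8   11   13   18

11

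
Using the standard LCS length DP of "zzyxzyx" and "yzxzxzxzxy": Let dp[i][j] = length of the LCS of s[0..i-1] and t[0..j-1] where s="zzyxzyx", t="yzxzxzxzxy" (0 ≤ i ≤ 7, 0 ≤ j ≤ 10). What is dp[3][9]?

2

   ''  y  z  x  z  x  z  x  z  x  y
''  0  0  0  0  0  0  0  0  0  0  0
 z  0  0  1  1  1  1  1  1  1  1  1
 z  0  0  1  1  2  2  2  2  2  2  2
 y  0  1  1  1  2  2  2  2  2  2  3
 x  0  1  1  2  2  3  3  3  3  3  3
 z  0  1  2  2  3  3  4  4  4  4  4
 y  0  1  2  2  3  3  4  4  4  4  5
 x  0  1  2  3  3  4  4  5  5  5  5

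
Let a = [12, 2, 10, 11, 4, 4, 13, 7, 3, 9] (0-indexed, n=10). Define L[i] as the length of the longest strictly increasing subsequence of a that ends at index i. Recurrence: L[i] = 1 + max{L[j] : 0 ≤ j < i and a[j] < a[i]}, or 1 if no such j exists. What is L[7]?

   i    0    1    2    3    4    5    6    7    8    9
a[i]   12    2   10   11    4    4   13    7    3    9
L[i]    1    1    2    3    2    2    4    3    2    4

3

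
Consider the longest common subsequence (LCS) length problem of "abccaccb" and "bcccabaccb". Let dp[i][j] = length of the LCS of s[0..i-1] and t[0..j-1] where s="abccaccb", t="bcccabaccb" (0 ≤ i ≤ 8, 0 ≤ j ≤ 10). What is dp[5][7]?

   ''  b  c  c  c  a  b  a  c  c  b
''  0  0  0  0  0  0  0  0  0  0  0
 a  0  0  0  0  0  1  1  1  1  1  1
 b  0  1  1  1  1  1  2  2  2  2  2
 c  0  1  2  2  2  2  2  2  3  3  3
 c  0  1  2  3  3  3  3  3  3  4  4
 a  0  1  2  3  3  4  4  4  4  4  4
 c  0  1  2  3  4  4  4  4  5  5  5
 c  0  1  2  3  4  4  4  4  5  6  6
 b  0  1  2  3  4  4  5  5  5  6  7

4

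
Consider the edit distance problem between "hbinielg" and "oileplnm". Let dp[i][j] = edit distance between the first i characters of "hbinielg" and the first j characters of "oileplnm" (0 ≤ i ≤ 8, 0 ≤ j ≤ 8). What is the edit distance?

7

   ''  o  i  l  e  p  l  n  m
''  0  1  2  3  4  5  6  7  8
 h  1  1  2  3  4  5  6  7  8
 b  2  2  2  3  4  5  6  7  8
 i  3  3  2  3  4  5  6  7  8
 n  4  4  3  3  4  5  6  6  7
 i  5  5  4  4  4  5  6  7  7
 e  6  6  5  5  4  5  6  7  8
 l  7  7  6  5  5  5  5  6  7
 g  8  8  7  6  6  6  6  6  7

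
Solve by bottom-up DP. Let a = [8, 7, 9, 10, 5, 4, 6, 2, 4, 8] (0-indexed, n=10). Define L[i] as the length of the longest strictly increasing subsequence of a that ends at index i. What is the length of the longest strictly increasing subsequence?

   i    0    1    2    3    4    5    6    7    8    9
a[i]    8    7    9   10    5    4    6    2    4    8
L[i]    1    1    2    3    1    1    2    1    2    3

3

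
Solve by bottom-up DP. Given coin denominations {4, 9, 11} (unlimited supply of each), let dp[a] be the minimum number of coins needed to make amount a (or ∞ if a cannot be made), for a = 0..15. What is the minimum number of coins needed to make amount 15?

 a  0  1  2  3  4  5  6  7  8  9 10 11 12 13 14 15
dp  0  -  -  -  1  -  -  -  2  1  -  1  3  2  -  2
(- denotes ∞ / unreachable)

2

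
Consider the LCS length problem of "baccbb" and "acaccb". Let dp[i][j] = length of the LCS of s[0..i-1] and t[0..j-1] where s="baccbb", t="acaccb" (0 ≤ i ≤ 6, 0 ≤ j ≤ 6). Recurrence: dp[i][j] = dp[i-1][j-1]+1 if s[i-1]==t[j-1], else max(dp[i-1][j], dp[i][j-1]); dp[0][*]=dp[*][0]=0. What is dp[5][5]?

   ''  a  c  a  c  c  b
''  0  0  0  0  0  0  0
 b  0  0  0  0  0  0  1
 a  0  1  1  1  1  1  1
 c  0  1  2  2  2  2  2
 c  0  1  2  2  3  3  3
 b  0  1  2  2  3  3  4
 b  0  1  2  2  3  3  4

3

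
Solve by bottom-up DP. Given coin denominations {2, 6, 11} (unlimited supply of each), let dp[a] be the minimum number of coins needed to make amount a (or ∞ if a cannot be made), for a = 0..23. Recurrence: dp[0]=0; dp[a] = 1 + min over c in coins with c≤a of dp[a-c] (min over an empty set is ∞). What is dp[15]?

 a  0  1  2  3  4  5  6  7  8  9 10 11 12 13 14 15 16 17 18 19 20 21 22 23
dp  0  -  1  -  2  -  1  -  2  -  3  1  2  2  3  3  4  2  3  3  4  4  2  3
(- denotes ∞ / unreachable)

3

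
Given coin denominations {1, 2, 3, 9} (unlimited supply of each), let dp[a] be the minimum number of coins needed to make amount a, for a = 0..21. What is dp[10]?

 a  0  1  2  3  4  5  6  7  8  9 10 11 12 13 14 15 16 17 18 19 20 21
dp  0  1  1  1  2  2  2  3  3  1  2  2  2  3  3  3  4  4  2  3  3  3

2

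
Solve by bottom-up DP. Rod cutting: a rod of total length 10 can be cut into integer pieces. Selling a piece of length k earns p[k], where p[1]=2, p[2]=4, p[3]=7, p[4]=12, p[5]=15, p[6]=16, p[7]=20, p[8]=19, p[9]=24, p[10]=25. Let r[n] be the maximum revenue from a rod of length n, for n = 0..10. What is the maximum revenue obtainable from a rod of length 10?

   n    0    1    2    3    4    5    6    7    8    9   10
r[n]    0    2    4    7   12   15   17   20   24   27   30

30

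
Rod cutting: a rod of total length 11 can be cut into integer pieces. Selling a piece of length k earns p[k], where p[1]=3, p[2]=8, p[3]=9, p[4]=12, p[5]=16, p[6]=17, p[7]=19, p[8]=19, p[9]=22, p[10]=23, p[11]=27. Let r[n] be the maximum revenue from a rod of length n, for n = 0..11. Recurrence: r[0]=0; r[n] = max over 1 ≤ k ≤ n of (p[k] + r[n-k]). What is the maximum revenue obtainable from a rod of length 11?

   n    0    1    2    3    4    5    6    7    8    9   10   11
r[n]    0    3    8   11   16   19   24   27   32   35   40   43

43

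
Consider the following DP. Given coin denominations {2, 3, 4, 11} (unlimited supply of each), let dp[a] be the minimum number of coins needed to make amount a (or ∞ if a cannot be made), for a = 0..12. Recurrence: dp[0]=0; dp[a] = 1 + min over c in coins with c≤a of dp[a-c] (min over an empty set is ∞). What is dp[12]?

 a  0  1  2  3  4  5  6  7  8  9 10 11 12
dp  0  -  1  1  1  2  2  2  2  3  3  1  3
(- denotes ∞ / unreachable)

3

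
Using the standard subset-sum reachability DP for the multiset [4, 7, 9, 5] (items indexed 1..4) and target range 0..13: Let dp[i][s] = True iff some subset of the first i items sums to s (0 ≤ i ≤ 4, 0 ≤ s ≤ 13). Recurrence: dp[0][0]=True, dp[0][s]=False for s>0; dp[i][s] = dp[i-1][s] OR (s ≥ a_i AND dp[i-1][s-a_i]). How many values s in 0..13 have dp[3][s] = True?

i\s   0   1   2   3   4   5   6   7   8   9  10  11  12  13
  0   T   F   F   F   F   F   F   F   F   F   F   F   F   F
  1   T   F   F   F   T   F   F   F   F   F   F   F   F   F
  2   T   F   F   F   T   F   F   T   F   F   F   T   F   F
  3   T   F   F   F   T   F   F   T   F   T   F   T   F   T
  4   T   F   F   F   T   T   F   T   F   T   F   T   T   T

6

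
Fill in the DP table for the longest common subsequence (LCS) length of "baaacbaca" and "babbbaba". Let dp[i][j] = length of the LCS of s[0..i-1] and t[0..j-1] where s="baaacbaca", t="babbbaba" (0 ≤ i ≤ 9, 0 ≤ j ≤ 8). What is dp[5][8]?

4

   ''  b  a  b  b  b  a  b  a
''  0  0  0  0  0  0  0  0  0
 b  0  1  1  1  1  1  1  1  1
 a  0  1  2  2  2  2  2  2  2
 a  0  1  2  2  2  2  3  3  3
 a  0  1  2  2  2  2  3  3  4
 c  0  1  2  2  2  2  3  3  4
 b  0  1  2  3  3  3  3  4  4
 a  0  1  2  3  3  3  4  4  5
 c  0  1  2  3  3  3  4  4  5
 a  0  1  2  3  3  3  4  4  5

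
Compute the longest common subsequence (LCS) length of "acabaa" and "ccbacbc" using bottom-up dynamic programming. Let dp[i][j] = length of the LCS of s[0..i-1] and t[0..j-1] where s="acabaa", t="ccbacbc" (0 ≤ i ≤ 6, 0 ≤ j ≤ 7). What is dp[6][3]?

   ''  c  c  b  a  c  b  c
''  0  0  0  0  0  0  0  0
 a  0  0  0  0  1  1  1  1
 c  0  1  1  1  1  2  2  2
 a  0  1  1  1  2  2  2  2
 b  0  1  1  2  2  2  3  3
 a  0  1  1  2  3  3  3  3
 a  0  1  1  2  3  3  3  3

2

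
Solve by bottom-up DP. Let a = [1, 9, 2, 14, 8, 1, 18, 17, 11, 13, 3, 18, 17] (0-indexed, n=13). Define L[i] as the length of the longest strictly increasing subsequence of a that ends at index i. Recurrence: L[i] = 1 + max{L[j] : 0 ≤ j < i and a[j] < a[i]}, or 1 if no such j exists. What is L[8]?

   i    0    1    2    3    4    5    6    7    8    9   10   11   12
a[i]    1    9    2   14    8    1   18   17   11   13    3   18   17
L[i]    1    2    2    3    3    1    4    4    4    5    3    6    6

4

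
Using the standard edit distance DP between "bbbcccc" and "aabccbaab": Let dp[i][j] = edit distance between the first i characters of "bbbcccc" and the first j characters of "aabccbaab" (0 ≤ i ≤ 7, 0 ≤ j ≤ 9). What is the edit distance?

   ''  a  a  b  c  c  b  a  a  b
''  0  1  2  3  4  5  6  7  8  9
 b  1  1  2  2  3  4  5  6  7  8
 b  2  2  2  2  3  4  4  5  6  7
 b  3  3  3  2  3  4  4  5  6  6
 c  4  4  4  3  2  3  4  5  6  7
 c  5  5  5  4  3  2  3  4  5  6
 c  6  6  6  5  4  3  3  4  5  6
 c  7  7  7  6  5  4  4  4  5  6

6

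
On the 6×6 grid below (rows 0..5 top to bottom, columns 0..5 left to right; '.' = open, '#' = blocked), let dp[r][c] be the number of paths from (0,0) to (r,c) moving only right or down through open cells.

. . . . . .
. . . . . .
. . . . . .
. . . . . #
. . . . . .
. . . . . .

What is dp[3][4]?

r\c   0   1   2   3   4   5
  0   1   1   1   1   1   1
  1   1   2   3   4   5   6
  2   1   3   6  10  15  21
  3   1   4  10  20  35   0
  4   1   5  15  35  70  70
  5   1   6  21  56 126 196

35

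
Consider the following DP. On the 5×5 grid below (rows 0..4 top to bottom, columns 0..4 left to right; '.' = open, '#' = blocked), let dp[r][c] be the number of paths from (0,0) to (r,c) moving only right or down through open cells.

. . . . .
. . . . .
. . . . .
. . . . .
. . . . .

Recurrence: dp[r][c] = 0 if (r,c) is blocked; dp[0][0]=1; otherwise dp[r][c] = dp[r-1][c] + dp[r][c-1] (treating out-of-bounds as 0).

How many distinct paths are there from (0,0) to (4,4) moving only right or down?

r\c   0   1   2   3   4
  0   1   1   1   1   1
  1   1   2   3   4   5
  2   1   3   6  10  15
  3   1   4  10  20  35
  4   1   5  15  35  70

70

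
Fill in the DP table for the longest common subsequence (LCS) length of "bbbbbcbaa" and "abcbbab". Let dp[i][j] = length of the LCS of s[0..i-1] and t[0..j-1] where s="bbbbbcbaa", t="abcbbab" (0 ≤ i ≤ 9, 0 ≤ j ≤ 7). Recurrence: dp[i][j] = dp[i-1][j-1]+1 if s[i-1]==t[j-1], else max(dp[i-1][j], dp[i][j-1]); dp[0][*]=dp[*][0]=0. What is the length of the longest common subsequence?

   ''  a  b  c  b  b  a  b
''  0  0  0  0  0  0  0  0
 b  0  0  1  1  1  1  1  1
 b  0  0  1  1  2  2  2  2
 b  0  0  1  1  2  3  3  3
 b  0  0  1  1  2  3  3  4
 b  0  0  1  1  2  3  3  4
 c  0  0  1  2  2  3  3  4
 b  0  0  1  2  3  3  3  4
 a  0  1  1  2  3  3  4  4
 a  0  1  1  2  3  3  4  4

4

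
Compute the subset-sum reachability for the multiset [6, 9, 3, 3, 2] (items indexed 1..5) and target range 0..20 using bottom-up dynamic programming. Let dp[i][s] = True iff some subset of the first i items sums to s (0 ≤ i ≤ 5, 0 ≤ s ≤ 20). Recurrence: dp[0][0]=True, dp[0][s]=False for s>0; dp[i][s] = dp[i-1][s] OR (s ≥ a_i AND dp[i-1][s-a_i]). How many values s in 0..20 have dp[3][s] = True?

7

i\s   0   1   2   3   4   5   6   7   8   9  10  11  12  13  14  15  16  17  18  19  20
  0   T   F   F   F   F   F   F   F   F   F   F   F   F   F   F   F   F   F   F   F   F
  1   T   F   F   F   F   F   T   F   F   F   F   F   F   F   F   F   F   F   F   F   F
  2   T   F   F   F   F   F   T   F   F   T   F   F   F   F   F   T   F   F   F   F   F
  3   T   F   F   T   F   F   T   F   F   T   F   F   T   F   F   T   F   F   T   F   F
  4   T   F   F   T   F   F   T   F   F   T   F   F   T   F   F   T   F   F   T   F   F
  5   T   F   T   T   F   T   T   F   T   T   F   T   T   F   T   T   F   T   T   F   T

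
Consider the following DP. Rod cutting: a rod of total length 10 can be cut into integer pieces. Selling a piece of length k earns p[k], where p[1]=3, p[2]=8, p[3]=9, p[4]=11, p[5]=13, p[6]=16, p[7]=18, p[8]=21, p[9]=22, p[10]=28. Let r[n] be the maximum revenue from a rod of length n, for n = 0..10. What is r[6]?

24

   n    0    1    2    3    4    5    6    7    8    9   10
r[n]    0    3    8   11   16   19   24   27   32   35   40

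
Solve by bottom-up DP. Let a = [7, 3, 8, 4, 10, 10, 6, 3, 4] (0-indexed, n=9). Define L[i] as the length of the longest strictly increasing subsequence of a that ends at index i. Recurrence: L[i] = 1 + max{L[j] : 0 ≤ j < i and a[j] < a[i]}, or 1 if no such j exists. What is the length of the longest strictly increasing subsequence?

   i    0    1    2    3    4    5    6    7    8
a[i]    7    3    8    4   10   10    6    3    4
L[i]    1    1    2    2    3    3    3    1    2

3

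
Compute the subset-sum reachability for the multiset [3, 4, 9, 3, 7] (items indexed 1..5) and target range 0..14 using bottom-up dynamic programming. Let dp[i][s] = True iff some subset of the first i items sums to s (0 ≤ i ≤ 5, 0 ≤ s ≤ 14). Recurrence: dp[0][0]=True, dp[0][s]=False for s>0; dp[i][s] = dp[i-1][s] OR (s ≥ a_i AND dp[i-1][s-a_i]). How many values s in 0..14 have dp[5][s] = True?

i\s   0   1   2   3   4   5   6   7   8   9  10  11  12  13  14
  0   T   F   F   F   F   F   F   F   F   F   F   F   F   F   F
  1   T   F   F   T   F   F   F   F   F   F   F   F   F   F   F
  2   T   F   F   T   T   F   F   T   F   F   F   F   F   F   F
  3   T   F   F   T   T   F   F   T   F   T   F   F   T   T   F
  4   T   F   F   T   T   F   T   T   F   T   T   F   T   T   F
  5   T   F   F   T   T   F   T   T   F   T   T   T   T   T   T

11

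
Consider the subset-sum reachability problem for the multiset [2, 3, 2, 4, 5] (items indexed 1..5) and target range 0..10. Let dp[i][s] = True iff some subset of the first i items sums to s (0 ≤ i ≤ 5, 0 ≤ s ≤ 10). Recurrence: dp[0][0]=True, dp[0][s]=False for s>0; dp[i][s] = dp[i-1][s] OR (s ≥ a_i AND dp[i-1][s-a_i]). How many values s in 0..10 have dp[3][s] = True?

i\s   0   1   2   3   4   5   6   7   8   9  10
  0   T   F   F   F   F   F   F   F   F   F   F
  1   T   F   T   F   F   F   F   F   F   F   F
  2   T   F   T   T   F   T   F   F   F   F   F
  3   T   F   T   T   T   T   F   T   F   F   F
  4   T   F   T   T   T   T   T   T   T   T   F
  5   T   F   T   T   T   T   T   T   T   T   T

6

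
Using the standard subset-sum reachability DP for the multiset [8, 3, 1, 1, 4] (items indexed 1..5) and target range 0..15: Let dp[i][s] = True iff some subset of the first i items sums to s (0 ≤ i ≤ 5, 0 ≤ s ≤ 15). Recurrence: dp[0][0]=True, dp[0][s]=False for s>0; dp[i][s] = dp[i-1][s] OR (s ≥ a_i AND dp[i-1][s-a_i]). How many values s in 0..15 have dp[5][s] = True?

i\s   0   1   2   3   4   5   6   7   8   9  10  11  12  13  14  15
  0   T   F   F   F   F   F   F   F   F   F   F   F   F   F   F   F
  1   T   F   F   F   F   F   F   F   T   F   F   F   F   F   F   F
  2   T   F   F   T   F   F   F   F   T   F   F   T   F   F   F   F
  3   T   T   F   T   T   F   F   F   T   T   F   T   T   F   F   F
  4   T   T   T   T   T   T   F   F   T   T   T   T   T   T   F   F
  5   T   T   T   T   T   T   T   T   T   T   T   T   T   T   T   T

16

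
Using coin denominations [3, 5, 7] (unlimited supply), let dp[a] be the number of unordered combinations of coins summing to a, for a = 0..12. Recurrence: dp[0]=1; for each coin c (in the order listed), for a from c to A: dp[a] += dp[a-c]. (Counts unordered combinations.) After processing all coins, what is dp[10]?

2

after  coin     0     1     2     3     4     5     6     7     8     9    10    11    12
          3     1     0     0     1     0     0     1     0     0     1     0     0     1
          5     1     0     0     1     0     1     1     0     1     1     1     1     1
          7     1     0     0     1     0     1     1     1     1     1     2     1     2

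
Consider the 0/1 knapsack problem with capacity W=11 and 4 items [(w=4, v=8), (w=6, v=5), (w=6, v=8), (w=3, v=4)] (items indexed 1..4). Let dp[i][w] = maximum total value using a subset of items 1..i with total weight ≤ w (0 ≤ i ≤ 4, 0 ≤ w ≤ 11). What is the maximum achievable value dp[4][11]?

16

i\w   0   1   2   3   4   5   6   7   8   9  10  11
  0   0   0   0   0   0   0   0   0   0   0   0   0
  1   0   0   0   0   8   8   8   8   8   8   8   8
  2   0   0   0   0   8   8   8   8   8   8  13  13
  3   0   0   0   0   8   8   8   8   8   8  16  16
  4   0   0   0   4   8   8   8  12  12  12  16  16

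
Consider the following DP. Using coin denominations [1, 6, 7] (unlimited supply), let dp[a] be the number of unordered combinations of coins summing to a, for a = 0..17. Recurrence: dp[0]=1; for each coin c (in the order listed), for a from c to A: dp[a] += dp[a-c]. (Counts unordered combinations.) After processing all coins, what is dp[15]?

6

after  coin     0     1     2     3     4     5     6     7     8     9    10    11    12    13    14    15    16    17
          1     1     1     1     1     1     1     1     1     1     1     1     1     1     1     1     1     1     1
          6     1     1     1     1     1     1     2     2     2     2     2     2     3     3     3     3     3     3
          7     1     1     1     1     1     1     2     3     3     3     3     3     4     5     6     6     6     6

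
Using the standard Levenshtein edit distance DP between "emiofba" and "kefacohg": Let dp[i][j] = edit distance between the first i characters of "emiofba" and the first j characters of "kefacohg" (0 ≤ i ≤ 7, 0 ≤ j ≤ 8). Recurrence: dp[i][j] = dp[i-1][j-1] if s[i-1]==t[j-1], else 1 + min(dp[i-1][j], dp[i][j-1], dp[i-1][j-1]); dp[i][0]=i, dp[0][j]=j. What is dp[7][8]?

7

   ''  k  e  f  a  c  o  h  g
''  0  1  2  3  4  5  6  7  8
 e  1  1  1  2  3  4  5  6  7
 m  2  2  2  2  3  4  5  6  7
 i  3  3  3  3  3  4  5  6  7
 o  4  4  4  4  4  4  4  5  6
 f  5  5  5  4  5  5  5  5  6
 b  6  6  6  5  5  6  6  6  6
 a  7  7  7  6  5  6  7  7  7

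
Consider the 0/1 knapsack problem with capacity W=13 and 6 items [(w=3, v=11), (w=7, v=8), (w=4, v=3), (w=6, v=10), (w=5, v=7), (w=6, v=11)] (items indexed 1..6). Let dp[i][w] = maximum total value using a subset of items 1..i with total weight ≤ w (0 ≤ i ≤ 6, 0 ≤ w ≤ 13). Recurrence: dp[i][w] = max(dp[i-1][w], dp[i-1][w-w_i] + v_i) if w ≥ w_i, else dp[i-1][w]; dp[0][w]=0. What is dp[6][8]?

18

i\w   0   1   2   3   4   5   6   7   8   9  10  11  12  13
  0   0   0   0   0   0   0   0   0   0   0   0   0   0   0
  1   0   0   0  11  11  11  11  11  11  11  11  11  11  11
  2   0   0   0  11  11  11  11  11  11  11  19  19  19  19
  3   0   0   0  11  11  11  11  14  14  14  19  19  19  19
  4   0   0   0  11  11  11  11  14  14  21  21  21  21  24
  5   0   0   0  11  11  11  11  14  18  21  21  21  21  24
  6   0   0   0  11  11  11  11  14  18  22  22  22  22  25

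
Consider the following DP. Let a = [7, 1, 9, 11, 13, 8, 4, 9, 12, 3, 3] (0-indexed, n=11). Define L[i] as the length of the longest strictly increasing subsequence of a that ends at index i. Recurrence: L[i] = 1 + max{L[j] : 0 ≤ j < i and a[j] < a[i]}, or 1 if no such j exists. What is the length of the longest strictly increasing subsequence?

4

   i    0    1    2    3    4    5    6    7    8    9   10
a[i]    7    1    9   11   13    8    4    9   12    3    3
L[i]    1    1    2    3    4    2    2    3    4    2    2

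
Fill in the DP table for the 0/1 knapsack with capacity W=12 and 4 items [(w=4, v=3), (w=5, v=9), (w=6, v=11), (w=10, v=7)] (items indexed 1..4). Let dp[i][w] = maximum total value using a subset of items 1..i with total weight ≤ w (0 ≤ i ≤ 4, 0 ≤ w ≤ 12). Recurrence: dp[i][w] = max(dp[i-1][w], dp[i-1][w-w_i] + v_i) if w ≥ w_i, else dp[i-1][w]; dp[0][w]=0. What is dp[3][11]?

i\w   0   1   2   3   4   5   6   7   8   9  10  11  12
  0   0   0   0   0   0   0   0   0   0   0   0   0   0
  1   0   0   0   0   3   3   3   3   3   3   3   3   3
  2   0   0   0   0   3   9   9   9   9  12  12  12  12
  3   0   0   0   0   3   9  11  11  11  12  14  20  20
  4   0   0   0   0   3   9  11  11  11  12  14  20  20

20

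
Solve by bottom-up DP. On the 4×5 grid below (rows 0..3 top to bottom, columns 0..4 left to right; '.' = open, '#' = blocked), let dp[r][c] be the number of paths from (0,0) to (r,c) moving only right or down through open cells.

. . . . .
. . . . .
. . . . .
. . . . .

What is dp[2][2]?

r\c   0   1   2   3   4
  0   1   1   1   1   1
  1   1   2   3   4   5
  2   1   3   6  10  15
  3   1   4  10  20  35

6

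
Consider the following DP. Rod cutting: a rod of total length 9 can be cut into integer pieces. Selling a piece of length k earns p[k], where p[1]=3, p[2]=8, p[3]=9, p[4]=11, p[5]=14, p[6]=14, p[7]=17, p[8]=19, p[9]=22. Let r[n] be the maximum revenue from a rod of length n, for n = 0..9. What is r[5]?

19

   n    0    1    2    3    4    5    6    7    8    9
r[n]    0    3    8   11   16   19   24   27   32   35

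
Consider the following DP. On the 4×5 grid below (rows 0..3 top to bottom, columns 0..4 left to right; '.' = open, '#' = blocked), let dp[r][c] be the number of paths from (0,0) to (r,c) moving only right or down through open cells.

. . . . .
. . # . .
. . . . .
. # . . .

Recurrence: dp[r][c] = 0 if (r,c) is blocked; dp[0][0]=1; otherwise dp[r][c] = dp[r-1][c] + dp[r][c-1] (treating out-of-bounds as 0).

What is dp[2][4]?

6

r\c   0   1   2   3   4
  0   1   1   1   1   1
  1   1   2   0   1   2
  2   1   3   3   4   6
  3   1   0   3   7  13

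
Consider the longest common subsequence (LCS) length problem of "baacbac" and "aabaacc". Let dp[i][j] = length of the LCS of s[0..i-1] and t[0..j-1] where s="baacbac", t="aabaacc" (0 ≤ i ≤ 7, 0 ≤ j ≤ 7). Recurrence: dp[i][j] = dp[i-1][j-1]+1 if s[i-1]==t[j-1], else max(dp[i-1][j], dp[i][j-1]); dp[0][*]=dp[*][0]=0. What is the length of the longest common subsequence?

   ''  a  a  b  a  a  c  c
''  0  0  0  0  0  0  0  0
 b  0  0  0  1  1  1  1  1
 a  0  1  1  1  2  2  2  2
 a  0  1  2  2  2  3  3  3
 c  0  1  2  2  2  3  4  4
 b  0  1  2  3  3  3  4  4
 a  0  1  2  3  4  4  4  4
 c  0  1  2  3  4  4  5  5

5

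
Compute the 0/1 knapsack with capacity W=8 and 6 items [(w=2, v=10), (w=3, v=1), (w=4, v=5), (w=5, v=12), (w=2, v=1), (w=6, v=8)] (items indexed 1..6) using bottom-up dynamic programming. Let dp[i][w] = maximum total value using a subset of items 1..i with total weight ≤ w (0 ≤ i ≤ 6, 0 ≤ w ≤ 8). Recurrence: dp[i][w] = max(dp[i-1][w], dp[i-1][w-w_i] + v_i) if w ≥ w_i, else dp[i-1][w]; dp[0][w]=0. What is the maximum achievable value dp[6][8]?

22

i\w   0   1   2   3   4   5   6   7   8
  0   0   0   0   0   0   0   0   0   0
  1   0   0  10  10  10  10  10  10  10
  2   0   0  10  10  10  11  11  11  11
  3   0   0  10  10  10  11  15  15  15
  4   0   0  10  10  10  12  15  22  22
  5   0   0  10  10  11  12  15  22  22
  6   0   0  10  10  11  12  15  22  22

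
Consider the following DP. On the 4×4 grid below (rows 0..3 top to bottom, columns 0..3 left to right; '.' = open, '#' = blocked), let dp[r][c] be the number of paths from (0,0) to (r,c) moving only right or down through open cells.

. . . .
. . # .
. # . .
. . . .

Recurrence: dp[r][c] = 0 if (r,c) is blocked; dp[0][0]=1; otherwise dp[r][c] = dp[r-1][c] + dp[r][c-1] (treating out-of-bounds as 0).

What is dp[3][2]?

r\c   0   1   2   3
  0   1   1   1   1
  1   1   2   0   1
  2   1   0   0   1
  3   1   1   1   2

1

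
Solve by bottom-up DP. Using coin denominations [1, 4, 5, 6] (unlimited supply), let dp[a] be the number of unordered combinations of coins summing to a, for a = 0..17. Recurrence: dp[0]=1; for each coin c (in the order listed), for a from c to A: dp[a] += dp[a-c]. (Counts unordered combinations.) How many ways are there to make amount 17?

21

after  coin     0     1     2     3     4     5     6     7     8     9    10    11    12    13    14    15    16    17
          1     1     1     1     1     1     1     1     1     1     1     1     1     1     1     1     1     1     1
          4     1     1     1     1     2     2     2     2     3     3     3     3     4     4     4     4     5     5
          5     1     1     1     1     2     3     3     3     4     5     6     6     7     8     9    10    11    12
          6     1     1     1     1     2     3     4     4     5     6     8     9    11    12    14    16    19    21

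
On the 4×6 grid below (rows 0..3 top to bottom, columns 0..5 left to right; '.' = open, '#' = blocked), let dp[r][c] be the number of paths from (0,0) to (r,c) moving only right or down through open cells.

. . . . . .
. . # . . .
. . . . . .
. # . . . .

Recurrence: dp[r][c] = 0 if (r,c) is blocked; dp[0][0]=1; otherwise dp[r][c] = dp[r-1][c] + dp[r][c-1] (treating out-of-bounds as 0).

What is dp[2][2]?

r\c   0   1   2   3   4   5
  0   1   1   1   1   1   1
  1   1   2   0   1   2   3
  2   1   3   3   4   6   9
  3   1   0   3   7  13  22

3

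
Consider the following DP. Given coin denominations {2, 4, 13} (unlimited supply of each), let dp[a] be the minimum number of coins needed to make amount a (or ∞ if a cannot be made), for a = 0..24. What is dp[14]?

4

 a  0  1  2  3  4  5  6  7  8  9 10 11 12 13 14 15 16 17 18 19 20 21 22 23 24
dp  0  -  1  -  1  -  2  -  2  -  3  -  3  1  4  2  4  2  5  3  5  3  6  4  6
(- denotes ∞ / unreachable)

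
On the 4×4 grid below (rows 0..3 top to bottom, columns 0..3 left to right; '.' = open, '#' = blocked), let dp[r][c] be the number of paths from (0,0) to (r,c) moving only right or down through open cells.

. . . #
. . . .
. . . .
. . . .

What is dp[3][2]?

10

r\c   0   1   2   3
  0   1   1   1   0
  1   1   2   3   3
  2   1   3   6   9
  3   1   4  10  19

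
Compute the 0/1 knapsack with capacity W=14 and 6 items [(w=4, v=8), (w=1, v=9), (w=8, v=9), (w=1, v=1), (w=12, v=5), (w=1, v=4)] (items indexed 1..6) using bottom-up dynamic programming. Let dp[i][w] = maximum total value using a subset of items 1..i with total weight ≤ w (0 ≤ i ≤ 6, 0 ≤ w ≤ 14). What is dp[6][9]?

22

i\w   0   1   2   3   4   5   6   7   8   9  10  11  12  13  14
  0   0   0   0   0   0   0   0   0   0   0   0   0   0   0   0
  1   0   0   0   0   8   8   8   8   8   8   8   8   8   8   8
  2   0   9   9   9   9  17  17  17  17  17  17  17  17  17  17
  3   0   9   9   9   9  17  17  17  17  18  18  18  18  26  26
  4   0   9  10  10  10  17  18  18  18  18  19  19  19  26  27
  5   0   9  10  10  10  17  18  18  18  18  19  19  19  26  27
  6   0   9  13  14  14  17  21  22  22  22  22  23  23  26  30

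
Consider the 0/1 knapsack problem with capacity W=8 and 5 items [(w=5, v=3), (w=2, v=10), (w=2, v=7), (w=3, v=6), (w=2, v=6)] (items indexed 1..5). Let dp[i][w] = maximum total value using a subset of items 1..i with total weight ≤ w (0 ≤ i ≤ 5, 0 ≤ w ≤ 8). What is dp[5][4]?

i\w   0   1   2   3   4   5   6   7   8
  0   0   0   0   0   0   0   0   0   0
  1   0   0   0   0   0   3   3   3   3
  2   0   0  10  10  10  10  10  13  13
  3   0   0  10  10  17  17  17  17  17
  4   0   0  10  10  17  17  17  23  23
  5   0   0  10  10  17  17  23  23  23

17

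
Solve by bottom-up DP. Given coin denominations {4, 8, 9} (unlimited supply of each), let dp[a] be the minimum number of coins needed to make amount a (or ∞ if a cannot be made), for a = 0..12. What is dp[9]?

 a  0  1  2  3  4  5  6  7  8  9 10 11 12
dp  0  -  -  -  1  -  -  -  1  1  -  -  2
(- denotes ∞ / unreachable)

1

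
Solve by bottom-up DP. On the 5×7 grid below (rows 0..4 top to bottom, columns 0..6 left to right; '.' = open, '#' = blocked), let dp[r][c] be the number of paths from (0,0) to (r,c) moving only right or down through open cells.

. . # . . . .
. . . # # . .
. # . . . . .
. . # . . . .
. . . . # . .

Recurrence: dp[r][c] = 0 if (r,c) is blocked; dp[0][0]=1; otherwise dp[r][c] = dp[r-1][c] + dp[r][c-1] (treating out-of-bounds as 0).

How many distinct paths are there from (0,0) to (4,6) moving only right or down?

14

r\c   0   1   2   3   4   5   6
  0   1   1   0   0   0   0   0
  1   1   2   2   0   0   0   0
  2   1   0   2   2   2   2   2
  3   1   1   0   2   4   6   8
  4   1   2   2   4   0   6  14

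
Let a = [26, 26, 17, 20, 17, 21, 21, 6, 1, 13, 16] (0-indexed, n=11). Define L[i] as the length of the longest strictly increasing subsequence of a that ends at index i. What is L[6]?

   i    0    1    2    3    4    5    6    7    8    9   10
a[i]   26   26   17   20   17   21   21    6    1   13   16
L[i]    1    1    1    2    1    3    3    1    1    2    3

3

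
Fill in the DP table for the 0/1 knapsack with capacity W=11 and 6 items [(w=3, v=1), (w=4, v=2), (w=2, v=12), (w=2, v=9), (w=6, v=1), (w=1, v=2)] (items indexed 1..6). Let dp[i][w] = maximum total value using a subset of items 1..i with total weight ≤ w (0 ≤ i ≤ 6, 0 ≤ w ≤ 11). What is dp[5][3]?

i\w   0   1   2   3   4   5   6   7   8   9  10  11
  0   0   0   0   0   0   0   0   0   0   0   0   0
  1   0   0   0   1   1   1   1   1   1   1   1   1
  2   0   0   0   1   2   2   2   3   3   3   3   3
  3   0   0  12  12  12  13  14  14  14  15  15  15
  4   0   0  12  12  21  21  21  22  23  23  23  24
  5   0   0  12  12  21  21  21  22  23  23  23  24
  6   0   2  12  14  21  23  23  23  24  25  25  25

12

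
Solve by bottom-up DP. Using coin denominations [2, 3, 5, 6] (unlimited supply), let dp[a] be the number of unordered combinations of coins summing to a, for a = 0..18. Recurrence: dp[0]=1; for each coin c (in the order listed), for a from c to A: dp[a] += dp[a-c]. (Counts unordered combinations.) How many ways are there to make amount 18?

after  coin     0     1     2     3     4     5     6     7     8     9    10    11    12    13    14    15    16    17    18
          2     1     0     1     0     1     0     1     0     1     0     1     0     1     0     1     0     1     0     1
          3     1     0     1     1     1     1     2     1     2     2     2     2     3     2     3     3     3     3     4
          5     1     0     1     1     1     2     2     2     3     3     4     4     5     5     6     7     7     8     9
          6     1     0     1     1     1     2     3     2     4     4     5     6     8     7    10    11    12    14    17

17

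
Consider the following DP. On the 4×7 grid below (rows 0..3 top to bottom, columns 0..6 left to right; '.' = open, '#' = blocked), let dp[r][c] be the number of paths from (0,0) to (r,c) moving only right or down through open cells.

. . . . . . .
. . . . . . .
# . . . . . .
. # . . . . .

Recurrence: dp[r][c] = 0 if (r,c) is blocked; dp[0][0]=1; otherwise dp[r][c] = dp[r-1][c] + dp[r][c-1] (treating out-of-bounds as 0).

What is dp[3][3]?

r\c   0   1   2   3   4   5   6
  0   1   1   1   1   1   1   1
  1   1   2   3   4   5   6   7
  2   0   2   5   9  14  20  27
  3   0   0   5  14  28  48  75

14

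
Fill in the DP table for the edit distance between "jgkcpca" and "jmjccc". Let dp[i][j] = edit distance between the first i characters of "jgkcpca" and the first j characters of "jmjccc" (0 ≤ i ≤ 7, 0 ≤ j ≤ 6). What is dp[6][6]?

   ''  j  m  j  c  c  c
''  0  1  2  3  4  5  6
 j  1  0  1  2  3  4  5
 g  2  1  1  2  3  4  5
 k  3  2  2  2  3  4  5
 c  4  3  3  3  2  3  4
 p  5  4  4  4  3  3  4
 c  6  5  5  5  4  3  3
 a  7  6  6  6  5  4  4

3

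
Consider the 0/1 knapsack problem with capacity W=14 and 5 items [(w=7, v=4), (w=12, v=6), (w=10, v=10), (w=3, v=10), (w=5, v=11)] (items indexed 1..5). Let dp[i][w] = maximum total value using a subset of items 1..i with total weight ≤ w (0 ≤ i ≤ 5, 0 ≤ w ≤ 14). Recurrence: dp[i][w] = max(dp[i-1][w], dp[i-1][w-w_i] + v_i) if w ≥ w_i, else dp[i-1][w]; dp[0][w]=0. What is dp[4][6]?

10

i\w   0   1   2   3   4   5   6   7   8   9  10  11  12  13  14
  0   0   0   0   0   0   0   0   0   0   0   0   0   0   0   0
  1   0   0   0   0   0   0   0   4   4   4   4   4   4   4   4
  2   0   0   0   0   0   0   0   4   4   4   4   4   6   6   6
  3   0   0   0   0   0   0   0   4   4   4  10  10  10  10  10
  4   0   0   0  10  10  10  10  10  10  10  14  14  14  20  20
  5   0   0   0  10  10  11  11  11  21  21  21  21  21  21  21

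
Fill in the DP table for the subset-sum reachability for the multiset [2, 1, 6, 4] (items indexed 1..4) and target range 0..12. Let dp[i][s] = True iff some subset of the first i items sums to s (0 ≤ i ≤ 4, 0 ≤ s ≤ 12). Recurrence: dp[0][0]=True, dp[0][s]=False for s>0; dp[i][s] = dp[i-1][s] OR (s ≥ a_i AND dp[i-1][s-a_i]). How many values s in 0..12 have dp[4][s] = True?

13

i\s   0   1   2   3   4   5   6   7   8   9  10  11  12
  0   T   F   F   F   F   F   F   F   F   F   F   F   F
  1   T   F   T   F   F   F   F   F   F   F   F   F   F
  2   T   T   T   T   F   F   F   F   F   F   F   F   F
  3   T   T   T   T   F   F   T   T   T   T   F   F   F
  4   T   T   T   T   T   T   T   T   T   T   T   T   T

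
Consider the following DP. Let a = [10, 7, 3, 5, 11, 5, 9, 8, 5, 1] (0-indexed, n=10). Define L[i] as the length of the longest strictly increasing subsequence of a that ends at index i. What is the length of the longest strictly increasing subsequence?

   i    0    1    2    3    4    5    6    7    8    9
a[i]   10    7    3    5   11    5    9    8    5    1
L[i]    1    1    1    2    3    2    3    3    2    1

3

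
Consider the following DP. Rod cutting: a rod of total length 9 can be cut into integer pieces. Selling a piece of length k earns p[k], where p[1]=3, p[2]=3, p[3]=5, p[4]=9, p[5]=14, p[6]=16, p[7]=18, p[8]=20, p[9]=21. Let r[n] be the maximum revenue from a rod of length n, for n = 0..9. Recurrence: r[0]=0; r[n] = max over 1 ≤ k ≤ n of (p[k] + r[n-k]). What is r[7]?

   n    0    1    2    3    4    5    6    7    8    9
r[n]    0    3    6    9   12   15   18   21   24   27

21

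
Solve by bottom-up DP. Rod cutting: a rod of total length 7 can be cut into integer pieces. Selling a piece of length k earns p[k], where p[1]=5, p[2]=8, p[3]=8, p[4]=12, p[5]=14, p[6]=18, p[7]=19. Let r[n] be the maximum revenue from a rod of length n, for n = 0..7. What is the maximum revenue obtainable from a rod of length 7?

35

   n    0    1    2    3    4    5    6    7
r[n]    0    5   10   15   20   25   30   35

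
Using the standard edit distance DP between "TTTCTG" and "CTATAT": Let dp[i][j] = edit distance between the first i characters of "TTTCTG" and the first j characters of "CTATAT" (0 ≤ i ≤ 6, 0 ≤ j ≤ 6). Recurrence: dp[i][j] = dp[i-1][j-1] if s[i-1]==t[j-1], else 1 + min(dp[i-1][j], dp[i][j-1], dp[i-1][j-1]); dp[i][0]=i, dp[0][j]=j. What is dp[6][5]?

4

   ''  C  T  A  T  A  T
''  0  1  2  3  4  5  6
 T  1  1  1  2  3  4  5
 T  2  2  1  2  2  3  4
 T  3  3  2  2  2  3  3
 C  4  3  3  3  3  3  4
 T  5  4  3  4  3  4  3
 G  6  5  4  4  4  4  4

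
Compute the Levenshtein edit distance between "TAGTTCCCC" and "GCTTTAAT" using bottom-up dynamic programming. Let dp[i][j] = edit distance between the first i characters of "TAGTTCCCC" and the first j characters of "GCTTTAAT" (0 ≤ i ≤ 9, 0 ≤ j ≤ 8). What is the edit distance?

   ''  G  C  T  T  T  A  A  T
''  0  1  2  3  4  5  6  7  8
 T  1  1  2  2  3  4  5  6  7
 A  2  2  2  3  3  4  4  5  6
 G  3  2  3  3  4  4  5  5  6
 T  4  3  3  3  3  4  5  6  5
 T  5  4  4  3  3  3  4  5  6
 C  6  5  4  4  4  4  4  5  6
 C  7  6  5  5  5  5  5  5  6
 C  8  7  6  6  6  6  6  6  6
 C  9  8  7  7  7  7  7  7  7

7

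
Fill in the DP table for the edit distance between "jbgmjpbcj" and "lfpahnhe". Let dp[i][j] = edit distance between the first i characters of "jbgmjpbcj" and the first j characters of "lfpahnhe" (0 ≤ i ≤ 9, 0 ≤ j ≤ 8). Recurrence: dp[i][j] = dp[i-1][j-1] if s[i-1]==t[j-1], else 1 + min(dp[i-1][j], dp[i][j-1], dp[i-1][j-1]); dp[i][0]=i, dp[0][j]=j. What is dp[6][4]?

6

   ''  l  f  p  a  h  n  h  e
''  0  1  2  3  4  5  6  7  8
 j  1  1  2  3  4  5  6  7  8
 b  2  2  2  3  4  5  6  7  8
 g  3  3  3  3  4  5  6  7  8
 m  4  4  4  4  4  5  6  7  8
 j  5  5  5  5  5  5  6  7  8
 p  6  6  6  5  6  6  6  7  8
 b  7  7  7  6  6  7  7  7  8
 c  8  8  8  7  7  7  8  8  8
 j  9  9  9  8  8  8  8  9  9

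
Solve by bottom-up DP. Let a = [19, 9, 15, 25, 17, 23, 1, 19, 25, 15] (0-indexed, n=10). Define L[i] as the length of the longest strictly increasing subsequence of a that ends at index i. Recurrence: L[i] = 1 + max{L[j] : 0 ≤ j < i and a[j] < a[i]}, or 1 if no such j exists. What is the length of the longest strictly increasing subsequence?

   i    0    1    2    3    4    5    6    7    8    9
a[i]   19    9   15   25   17   23    1   19   25   15
L[i]    1    1    2    3    3    4    1    4    5    2

5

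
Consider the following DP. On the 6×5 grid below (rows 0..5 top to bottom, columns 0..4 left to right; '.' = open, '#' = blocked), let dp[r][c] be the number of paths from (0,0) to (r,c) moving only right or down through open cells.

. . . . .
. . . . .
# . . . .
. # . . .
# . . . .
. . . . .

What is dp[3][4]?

r\c   0   1   2   3   4
  0   1   1   1   1   1
  1   1   2   3   4   5
  2   0   2   5   9  14
  3   0   0   5  14  28
  4   0   0   5  19  47
  5   0   0   5  24  71

28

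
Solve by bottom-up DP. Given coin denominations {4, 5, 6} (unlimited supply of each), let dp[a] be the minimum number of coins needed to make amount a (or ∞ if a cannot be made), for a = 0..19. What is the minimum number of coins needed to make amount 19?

4

 a  0  1  2  3  4  5  6  7  8  9 10 11 12 13 14 15 16 17 18 19
dp  0  -  -  -  1  1  1  -  2  2  2  2  2  3  3  3  3  3  3  4
(- denotes ∞ / unreachable)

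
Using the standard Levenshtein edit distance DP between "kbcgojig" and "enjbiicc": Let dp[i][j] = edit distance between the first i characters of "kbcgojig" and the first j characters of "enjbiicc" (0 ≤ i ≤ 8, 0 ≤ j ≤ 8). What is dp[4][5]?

5

   ''  e  n  j  b  i  i  c  c
''  0  1  2  3  4  5  6  7  8
 k  1  1  2  3  4  5  6  7  8
 b  2  2  2  3  3  4  5  6  7
 c  3  3  3  3  4  4  5  5  6
 g  4  4  4  4  4  5  5  6  6
 o  5  5  5  5  5  5  6  6  7
 j  6  6  6  5  6  6  6  7  7
 i  7  7  7  6  6  6  6  7  8
 g  8  8  8  7  7  7  7  7  8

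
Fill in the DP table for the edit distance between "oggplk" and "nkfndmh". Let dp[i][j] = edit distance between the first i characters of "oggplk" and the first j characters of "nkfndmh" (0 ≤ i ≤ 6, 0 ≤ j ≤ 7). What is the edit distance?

7

   ''  n  k  f  n  d  m  h
''  0  1  2  3  4  5  6  7
 o  1  1  2  3  4  5  6  7
 g  2  2  2  3  4  5  6  7
 g  3  3  3  3  4  5  6  7
 p  4  4  4  4  4  5  6  7
 l  5  5  5  5  5  5  6  7
 k  6  6  5  6  6  6  6  7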